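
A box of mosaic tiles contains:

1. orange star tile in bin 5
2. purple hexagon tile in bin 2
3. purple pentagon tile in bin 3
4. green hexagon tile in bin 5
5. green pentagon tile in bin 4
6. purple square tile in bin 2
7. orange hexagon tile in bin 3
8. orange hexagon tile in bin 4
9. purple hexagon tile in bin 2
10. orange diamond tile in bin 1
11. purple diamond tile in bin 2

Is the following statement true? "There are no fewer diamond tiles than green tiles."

diamond tiles: 2.
green tiles: 2.
The claim requires 2 ≥ 2, which holds.

True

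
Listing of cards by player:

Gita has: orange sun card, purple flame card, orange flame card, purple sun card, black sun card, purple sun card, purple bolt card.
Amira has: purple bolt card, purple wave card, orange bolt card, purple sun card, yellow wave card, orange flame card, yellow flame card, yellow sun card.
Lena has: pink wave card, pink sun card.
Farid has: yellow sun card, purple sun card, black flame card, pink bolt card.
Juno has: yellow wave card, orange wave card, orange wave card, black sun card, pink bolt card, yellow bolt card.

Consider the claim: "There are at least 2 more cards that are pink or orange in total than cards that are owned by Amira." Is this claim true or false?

True

cards that are pink or orange: 10.
cards owned by Amira: 8.
The claim requires 10 − 8 = 2 ≥ 2, which holds.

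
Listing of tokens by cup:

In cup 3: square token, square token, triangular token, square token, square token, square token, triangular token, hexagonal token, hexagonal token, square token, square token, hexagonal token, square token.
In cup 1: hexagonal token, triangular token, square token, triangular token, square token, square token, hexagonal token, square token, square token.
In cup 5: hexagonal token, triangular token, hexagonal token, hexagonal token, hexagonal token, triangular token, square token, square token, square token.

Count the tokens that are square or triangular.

22

square: 16; triangular: 6; together 16 + 6 = 22.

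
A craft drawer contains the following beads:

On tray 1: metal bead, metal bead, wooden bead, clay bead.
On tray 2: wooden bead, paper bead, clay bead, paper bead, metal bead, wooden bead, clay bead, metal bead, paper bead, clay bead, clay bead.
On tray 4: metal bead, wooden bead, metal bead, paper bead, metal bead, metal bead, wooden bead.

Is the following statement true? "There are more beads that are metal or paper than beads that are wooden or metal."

False

beads that are metal or paper: 12.
beads that are wooden or metal: 13.
The claim requires 12 > 13, which does not hold.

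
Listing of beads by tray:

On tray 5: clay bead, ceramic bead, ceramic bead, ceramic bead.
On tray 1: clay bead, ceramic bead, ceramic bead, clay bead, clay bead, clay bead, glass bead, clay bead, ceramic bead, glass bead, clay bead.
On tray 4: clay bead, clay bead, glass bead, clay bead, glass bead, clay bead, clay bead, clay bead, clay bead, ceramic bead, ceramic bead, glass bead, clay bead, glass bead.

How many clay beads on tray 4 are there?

8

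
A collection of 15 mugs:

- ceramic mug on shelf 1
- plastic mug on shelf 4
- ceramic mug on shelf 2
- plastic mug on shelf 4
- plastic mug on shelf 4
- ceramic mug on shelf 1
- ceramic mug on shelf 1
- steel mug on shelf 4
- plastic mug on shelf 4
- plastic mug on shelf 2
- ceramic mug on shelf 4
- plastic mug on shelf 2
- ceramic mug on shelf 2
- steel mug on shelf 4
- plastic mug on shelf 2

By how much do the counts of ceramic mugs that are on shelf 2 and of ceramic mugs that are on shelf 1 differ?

1

ceramic mugs on shelf 2: 2. ceramic mugs on shelf 1: 3.
|2 − 3| = 3 − 2 = 1.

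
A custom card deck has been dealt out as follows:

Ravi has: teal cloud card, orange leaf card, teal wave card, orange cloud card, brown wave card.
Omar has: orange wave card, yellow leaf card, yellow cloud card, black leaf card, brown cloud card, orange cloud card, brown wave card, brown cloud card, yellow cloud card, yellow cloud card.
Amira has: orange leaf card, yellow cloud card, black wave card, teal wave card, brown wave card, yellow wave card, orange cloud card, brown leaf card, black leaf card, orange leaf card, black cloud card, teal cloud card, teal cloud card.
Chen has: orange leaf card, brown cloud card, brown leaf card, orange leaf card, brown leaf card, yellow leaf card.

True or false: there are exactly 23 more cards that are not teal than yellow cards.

There are 29 cards that are not teal.
There are 7 yellow cards.
The claim requires 29 − 7 (= 22) to equal 23, which does not hold.

False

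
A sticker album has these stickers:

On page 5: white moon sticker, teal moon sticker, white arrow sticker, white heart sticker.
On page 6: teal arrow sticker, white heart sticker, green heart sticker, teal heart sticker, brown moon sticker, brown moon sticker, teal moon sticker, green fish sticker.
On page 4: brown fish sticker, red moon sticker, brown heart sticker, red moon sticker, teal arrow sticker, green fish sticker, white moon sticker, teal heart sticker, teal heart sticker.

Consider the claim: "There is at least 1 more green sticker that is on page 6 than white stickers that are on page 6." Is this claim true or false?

True

There are 2 green stickers on page 6.
There is 1 white sticker on page 6.
The claim requires 2 − 1 = 1 ≥ 1, which holds.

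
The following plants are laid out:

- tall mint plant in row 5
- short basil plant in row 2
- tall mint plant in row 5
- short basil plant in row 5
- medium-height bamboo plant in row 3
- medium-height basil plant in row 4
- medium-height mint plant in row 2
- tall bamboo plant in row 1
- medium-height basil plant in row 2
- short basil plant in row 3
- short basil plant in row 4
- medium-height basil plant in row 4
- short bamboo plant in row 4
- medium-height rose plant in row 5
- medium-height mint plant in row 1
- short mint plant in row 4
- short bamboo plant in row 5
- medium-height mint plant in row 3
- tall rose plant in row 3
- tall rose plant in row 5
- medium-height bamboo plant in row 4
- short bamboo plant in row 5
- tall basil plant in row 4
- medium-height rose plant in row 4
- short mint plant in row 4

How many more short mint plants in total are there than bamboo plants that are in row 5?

0

short mint plants: 2.
bamboo plants in row 5: 2.
2 − 2 = 0.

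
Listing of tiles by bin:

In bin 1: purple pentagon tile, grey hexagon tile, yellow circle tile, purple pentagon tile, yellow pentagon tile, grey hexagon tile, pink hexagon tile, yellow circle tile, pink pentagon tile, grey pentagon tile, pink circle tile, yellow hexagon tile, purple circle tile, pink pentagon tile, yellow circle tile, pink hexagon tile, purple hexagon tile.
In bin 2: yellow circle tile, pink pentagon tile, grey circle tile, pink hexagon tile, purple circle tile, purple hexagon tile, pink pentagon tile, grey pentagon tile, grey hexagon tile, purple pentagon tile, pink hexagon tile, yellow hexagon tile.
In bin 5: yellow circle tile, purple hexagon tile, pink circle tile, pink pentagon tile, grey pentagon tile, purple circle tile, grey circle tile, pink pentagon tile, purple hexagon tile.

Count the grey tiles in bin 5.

2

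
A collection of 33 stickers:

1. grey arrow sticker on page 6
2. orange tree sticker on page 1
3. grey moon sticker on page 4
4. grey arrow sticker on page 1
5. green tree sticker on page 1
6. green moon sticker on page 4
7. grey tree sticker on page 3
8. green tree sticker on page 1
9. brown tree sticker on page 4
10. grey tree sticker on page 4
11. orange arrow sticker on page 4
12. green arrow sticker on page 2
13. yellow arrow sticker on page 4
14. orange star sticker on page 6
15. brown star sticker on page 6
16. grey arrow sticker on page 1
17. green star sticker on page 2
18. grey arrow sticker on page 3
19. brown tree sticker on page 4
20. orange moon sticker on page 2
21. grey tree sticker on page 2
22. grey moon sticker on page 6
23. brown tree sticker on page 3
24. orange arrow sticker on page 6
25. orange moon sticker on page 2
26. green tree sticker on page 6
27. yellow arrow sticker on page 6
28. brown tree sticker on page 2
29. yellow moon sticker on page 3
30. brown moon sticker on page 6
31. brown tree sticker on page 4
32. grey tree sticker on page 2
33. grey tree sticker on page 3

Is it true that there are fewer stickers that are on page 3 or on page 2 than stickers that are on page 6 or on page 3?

stickers on page 3 or on page 2: 12.
stickers on page 6 or on page 3: 13.
The claim requires 12 < 13, which holds.

True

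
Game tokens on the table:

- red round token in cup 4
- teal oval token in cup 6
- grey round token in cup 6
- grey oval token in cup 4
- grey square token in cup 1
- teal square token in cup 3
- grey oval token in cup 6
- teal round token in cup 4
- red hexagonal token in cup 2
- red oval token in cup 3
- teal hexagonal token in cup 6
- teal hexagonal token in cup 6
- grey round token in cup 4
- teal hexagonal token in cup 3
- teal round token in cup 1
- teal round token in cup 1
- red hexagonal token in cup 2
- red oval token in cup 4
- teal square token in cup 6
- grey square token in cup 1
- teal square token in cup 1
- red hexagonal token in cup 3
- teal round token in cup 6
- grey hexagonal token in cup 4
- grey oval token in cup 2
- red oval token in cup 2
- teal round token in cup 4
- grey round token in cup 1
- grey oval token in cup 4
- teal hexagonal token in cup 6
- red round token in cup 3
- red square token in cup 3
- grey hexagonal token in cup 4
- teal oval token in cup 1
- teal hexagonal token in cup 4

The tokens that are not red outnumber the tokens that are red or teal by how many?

2

tokens that are not red: 26.
tokens that are red or teal: 24.
26 − 24 = 2.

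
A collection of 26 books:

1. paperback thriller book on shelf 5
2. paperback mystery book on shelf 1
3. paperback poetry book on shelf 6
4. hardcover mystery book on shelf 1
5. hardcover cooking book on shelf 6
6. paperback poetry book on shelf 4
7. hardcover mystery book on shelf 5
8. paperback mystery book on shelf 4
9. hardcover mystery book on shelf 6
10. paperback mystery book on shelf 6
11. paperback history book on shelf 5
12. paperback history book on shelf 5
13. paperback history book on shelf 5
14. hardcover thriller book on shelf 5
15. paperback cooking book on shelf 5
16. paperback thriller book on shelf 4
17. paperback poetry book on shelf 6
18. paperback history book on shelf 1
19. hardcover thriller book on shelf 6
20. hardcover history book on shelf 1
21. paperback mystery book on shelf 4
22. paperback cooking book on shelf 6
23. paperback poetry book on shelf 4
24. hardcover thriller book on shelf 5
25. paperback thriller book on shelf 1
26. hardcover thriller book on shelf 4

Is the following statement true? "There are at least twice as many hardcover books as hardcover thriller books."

|hardcover books| = 9.
|hardcover thriller books| = 4.
The claim requires 9 ≥ 2 × 4 = 8, which holds.

True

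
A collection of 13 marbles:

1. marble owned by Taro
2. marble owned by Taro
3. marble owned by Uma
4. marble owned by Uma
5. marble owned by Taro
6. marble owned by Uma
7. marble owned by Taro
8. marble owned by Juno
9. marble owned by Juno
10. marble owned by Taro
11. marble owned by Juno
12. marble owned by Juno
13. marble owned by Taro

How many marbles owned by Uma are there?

3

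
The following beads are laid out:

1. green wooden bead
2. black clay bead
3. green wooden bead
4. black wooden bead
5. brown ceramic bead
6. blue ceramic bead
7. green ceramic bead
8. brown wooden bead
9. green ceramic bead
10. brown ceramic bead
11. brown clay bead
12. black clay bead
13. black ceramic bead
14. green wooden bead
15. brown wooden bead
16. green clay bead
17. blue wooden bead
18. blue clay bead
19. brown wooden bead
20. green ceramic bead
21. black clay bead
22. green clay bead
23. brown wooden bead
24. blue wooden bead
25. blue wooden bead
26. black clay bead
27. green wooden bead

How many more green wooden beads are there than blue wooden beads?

green wooden beads: 4.
blue wooden beads: 3.
4 − 3 = 1.

1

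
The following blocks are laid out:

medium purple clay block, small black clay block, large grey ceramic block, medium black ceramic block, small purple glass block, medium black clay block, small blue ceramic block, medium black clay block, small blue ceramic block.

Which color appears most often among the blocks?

black

Counts by color: black 4, purple 2, blue 2, grey 1.
The maximum is 4, held uniquely by black.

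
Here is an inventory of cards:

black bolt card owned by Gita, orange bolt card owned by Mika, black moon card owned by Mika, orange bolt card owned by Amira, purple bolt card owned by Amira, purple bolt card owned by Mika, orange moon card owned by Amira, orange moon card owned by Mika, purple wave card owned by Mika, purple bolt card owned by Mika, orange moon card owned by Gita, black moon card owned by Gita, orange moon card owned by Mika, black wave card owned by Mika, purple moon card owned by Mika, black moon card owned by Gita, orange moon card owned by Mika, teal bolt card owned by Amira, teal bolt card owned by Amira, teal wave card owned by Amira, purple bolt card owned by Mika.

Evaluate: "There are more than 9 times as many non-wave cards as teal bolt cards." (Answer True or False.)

non-wave cards: 18.
teal bolt cards: 2.
The claim requires 18 > 9 × 2 = 18, which does not hold.

False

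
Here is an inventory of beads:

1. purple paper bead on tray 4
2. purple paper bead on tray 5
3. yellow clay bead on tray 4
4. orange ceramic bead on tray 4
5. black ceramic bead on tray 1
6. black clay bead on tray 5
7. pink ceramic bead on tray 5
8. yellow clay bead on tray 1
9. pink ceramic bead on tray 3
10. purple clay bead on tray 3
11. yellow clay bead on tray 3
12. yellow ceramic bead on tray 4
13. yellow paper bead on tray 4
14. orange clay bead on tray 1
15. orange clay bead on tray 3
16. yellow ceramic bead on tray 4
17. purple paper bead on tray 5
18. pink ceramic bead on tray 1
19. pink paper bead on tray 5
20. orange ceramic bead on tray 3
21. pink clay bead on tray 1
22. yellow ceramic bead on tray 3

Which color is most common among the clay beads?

yellow

Counts by color (restricted to clay beads): yellow 3, orange 2, pink 1, purple 1, black 1.
The maximum is 3, held uniquely by yellow.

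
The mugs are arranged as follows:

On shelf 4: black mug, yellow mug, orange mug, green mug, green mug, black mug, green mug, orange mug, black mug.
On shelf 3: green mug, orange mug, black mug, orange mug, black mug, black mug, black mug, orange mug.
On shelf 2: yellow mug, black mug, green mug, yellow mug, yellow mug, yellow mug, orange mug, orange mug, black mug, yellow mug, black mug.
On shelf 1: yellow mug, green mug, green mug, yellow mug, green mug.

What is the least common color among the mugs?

orange

Counts by color: black 10, yellow 8, green 8, orange 7.
The minimum is 7, held uniquely by orange.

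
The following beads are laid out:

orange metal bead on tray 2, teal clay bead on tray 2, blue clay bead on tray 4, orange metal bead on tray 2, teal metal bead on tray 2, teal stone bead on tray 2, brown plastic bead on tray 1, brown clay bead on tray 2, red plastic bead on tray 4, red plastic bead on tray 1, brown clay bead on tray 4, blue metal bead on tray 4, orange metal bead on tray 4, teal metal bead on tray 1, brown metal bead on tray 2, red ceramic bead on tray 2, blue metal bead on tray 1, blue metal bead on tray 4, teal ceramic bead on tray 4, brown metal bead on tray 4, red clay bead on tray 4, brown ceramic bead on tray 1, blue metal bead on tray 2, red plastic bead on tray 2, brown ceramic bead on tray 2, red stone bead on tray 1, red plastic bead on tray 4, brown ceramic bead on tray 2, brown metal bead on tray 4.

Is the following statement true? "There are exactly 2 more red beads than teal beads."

There are 7 red beads.
There are 5 teal beads.
The claim requires 7 − 5 (= 2) to equal 2, which holds.

True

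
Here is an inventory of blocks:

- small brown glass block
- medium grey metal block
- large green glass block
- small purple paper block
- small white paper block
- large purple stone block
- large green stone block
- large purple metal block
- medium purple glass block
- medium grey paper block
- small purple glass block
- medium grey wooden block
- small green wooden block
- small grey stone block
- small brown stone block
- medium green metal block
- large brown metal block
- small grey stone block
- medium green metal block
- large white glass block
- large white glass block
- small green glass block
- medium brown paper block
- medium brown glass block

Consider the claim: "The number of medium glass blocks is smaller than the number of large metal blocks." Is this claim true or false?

False

There are 2 medium glass blocks.
There are 2 large metal blocks.
The claim requires 2 < 2, which does not hold.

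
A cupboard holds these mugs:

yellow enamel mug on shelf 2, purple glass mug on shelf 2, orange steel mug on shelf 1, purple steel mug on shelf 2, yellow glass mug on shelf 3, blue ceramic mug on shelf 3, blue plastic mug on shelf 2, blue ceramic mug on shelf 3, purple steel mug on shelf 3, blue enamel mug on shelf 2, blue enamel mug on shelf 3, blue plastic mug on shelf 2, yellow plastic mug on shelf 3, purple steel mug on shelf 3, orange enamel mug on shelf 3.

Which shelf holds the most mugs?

shelf 3

Counts by shelf: shelf 3→8, shelf 2→6, shelf 1→1.
The maximum is 8, held uniquely by shelf 3.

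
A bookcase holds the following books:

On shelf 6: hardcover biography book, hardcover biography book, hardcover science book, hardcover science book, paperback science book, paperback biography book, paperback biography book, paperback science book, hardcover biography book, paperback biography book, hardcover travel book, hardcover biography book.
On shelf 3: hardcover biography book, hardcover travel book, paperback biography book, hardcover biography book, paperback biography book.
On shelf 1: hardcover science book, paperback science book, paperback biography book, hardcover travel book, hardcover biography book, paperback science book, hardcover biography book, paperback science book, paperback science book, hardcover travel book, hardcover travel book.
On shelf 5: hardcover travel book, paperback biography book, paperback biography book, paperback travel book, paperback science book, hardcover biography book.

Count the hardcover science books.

3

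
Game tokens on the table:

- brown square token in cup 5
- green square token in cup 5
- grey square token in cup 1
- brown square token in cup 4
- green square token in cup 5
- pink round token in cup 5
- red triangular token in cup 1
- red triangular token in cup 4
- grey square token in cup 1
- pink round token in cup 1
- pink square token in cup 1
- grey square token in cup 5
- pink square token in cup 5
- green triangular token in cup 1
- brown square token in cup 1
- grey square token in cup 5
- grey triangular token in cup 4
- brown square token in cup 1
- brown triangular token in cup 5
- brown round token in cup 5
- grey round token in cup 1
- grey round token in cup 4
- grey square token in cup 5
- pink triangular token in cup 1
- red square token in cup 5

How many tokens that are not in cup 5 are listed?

14

Total tokens: 25; with the excluded value: 11; remaining 25 − 11 = 14.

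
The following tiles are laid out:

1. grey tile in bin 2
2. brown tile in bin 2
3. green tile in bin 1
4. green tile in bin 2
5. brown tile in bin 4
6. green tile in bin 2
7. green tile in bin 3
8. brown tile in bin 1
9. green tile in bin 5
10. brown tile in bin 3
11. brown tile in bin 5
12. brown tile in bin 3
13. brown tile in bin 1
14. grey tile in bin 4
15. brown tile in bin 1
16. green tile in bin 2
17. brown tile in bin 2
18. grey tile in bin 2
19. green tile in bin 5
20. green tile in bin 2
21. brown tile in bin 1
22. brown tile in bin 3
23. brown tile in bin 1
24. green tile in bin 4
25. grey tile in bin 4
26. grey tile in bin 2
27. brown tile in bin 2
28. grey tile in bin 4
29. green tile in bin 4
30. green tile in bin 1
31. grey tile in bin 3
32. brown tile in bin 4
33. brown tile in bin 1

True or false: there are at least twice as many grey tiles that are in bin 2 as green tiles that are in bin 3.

True

|grey tiles in bin 2| = 3.
|green tiles in bin 3| = 1.
The claim requires 3 ≥ 2 × 1 = 2, which holds.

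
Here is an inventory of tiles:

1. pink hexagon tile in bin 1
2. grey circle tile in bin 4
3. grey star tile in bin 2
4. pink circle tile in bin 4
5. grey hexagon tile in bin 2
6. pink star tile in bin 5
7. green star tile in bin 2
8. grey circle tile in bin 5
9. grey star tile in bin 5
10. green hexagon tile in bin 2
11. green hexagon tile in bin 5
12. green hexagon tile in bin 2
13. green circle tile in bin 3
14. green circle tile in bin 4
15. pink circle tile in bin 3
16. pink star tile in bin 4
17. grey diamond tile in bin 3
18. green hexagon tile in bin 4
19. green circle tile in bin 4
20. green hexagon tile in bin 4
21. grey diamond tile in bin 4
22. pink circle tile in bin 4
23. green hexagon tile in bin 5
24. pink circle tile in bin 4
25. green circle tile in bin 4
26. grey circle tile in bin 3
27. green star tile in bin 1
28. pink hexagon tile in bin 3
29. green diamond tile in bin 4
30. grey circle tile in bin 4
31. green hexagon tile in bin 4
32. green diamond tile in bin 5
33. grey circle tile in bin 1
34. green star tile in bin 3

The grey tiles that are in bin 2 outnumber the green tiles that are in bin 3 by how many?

0

grey tiles in bin 2: 2.
green tiles in bin 3: 2.
2 − 2 = 0.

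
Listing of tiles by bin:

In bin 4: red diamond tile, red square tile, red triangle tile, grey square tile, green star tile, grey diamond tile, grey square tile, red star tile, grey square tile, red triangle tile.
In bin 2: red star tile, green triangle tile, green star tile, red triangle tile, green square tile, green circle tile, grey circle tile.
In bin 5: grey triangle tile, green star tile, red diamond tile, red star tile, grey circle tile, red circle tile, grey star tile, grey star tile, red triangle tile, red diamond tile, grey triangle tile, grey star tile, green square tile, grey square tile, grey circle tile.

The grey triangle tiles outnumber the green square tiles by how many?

0

grey triangle tiles: 2.
green square tiles: 2.
2 − 2 = 0.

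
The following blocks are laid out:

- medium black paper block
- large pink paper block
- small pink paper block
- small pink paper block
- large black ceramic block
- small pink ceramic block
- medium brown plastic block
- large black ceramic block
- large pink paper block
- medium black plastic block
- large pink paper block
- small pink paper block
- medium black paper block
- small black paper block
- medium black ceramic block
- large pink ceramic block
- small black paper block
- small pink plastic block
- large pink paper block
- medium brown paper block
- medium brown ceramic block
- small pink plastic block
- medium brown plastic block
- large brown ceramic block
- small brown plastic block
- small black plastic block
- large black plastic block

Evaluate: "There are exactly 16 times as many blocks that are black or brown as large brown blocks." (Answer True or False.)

True

blocks that are black or brown: 16.
large brown blocks: 1.
The claim requires 16 = 16 × 1 = 16, which holds.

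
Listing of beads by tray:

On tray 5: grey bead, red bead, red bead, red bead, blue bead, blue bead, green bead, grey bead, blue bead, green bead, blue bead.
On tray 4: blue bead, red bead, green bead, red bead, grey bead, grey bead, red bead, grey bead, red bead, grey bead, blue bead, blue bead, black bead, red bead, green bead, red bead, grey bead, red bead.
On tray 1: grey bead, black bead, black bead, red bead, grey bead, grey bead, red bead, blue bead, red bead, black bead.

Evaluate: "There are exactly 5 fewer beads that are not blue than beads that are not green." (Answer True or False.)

False

|beads that are not blue| = 31.
|beads that are not green| = 35.
The claim requires 35 − 31 (= 4) to equal 5, which does not hold.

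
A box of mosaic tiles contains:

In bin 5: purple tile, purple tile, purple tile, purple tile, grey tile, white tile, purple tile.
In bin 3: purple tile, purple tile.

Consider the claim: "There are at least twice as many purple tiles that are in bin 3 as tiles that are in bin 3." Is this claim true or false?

There are 2 purple tiles in bin 3.
There are 2 tiles in bin 3.
The claim requires 2 ≥ 2 × 2 = 4, which does not hold.

False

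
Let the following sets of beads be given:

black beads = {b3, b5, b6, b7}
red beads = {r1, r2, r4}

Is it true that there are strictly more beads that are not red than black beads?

There are 4 beads that are not red.
There are 4 black beads.
The claim requires 4 > 4, which does not hold.

False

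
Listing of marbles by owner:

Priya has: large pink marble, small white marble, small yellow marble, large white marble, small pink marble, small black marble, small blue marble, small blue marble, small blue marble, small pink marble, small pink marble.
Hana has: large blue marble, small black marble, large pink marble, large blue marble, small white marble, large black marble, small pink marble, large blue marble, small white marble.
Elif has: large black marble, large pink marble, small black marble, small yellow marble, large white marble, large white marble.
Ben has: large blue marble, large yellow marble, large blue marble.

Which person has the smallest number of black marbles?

Ben

Counts by owner (restricted to black marbles): Hana→2, Elif→2, Priya→1, Ben→0.
The minimum is 0, held uniquely by Ben.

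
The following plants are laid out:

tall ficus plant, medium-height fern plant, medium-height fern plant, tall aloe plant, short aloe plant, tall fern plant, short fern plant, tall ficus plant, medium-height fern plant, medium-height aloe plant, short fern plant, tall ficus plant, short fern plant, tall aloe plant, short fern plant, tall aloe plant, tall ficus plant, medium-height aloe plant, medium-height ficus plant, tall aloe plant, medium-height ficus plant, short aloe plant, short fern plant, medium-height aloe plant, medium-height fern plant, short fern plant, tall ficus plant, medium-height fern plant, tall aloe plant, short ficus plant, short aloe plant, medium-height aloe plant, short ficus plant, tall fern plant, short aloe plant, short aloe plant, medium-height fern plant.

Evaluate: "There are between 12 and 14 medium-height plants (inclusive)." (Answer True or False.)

|medium-height plants| = 12.
The claim requires 12 ≤ 12 ≤ 14, which holds.

True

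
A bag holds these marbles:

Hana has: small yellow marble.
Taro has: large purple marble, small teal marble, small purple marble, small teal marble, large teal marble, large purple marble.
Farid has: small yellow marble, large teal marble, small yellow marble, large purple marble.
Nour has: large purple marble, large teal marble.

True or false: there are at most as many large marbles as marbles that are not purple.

large marbles: 7.
marbles that are not purple: 8.
The claim requires 7 ≤ 8, which holds.

True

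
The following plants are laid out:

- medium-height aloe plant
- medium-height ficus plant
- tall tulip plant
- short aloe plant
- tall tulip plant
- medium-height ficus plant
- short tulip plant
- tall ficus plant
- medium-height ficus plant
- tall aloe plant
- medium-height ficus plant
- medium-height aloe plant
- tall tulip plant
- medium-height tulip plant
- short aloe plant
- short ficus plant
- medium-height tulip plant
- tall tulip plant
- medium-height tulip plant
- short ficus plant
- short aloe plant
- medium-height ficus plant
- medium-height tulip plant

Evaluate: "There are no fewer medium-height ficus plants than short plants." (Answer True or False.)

|medium-height ficus plants| = 5.
|short plants| = 6.
The claim requires 5 ≥ 6, which does not hold.

False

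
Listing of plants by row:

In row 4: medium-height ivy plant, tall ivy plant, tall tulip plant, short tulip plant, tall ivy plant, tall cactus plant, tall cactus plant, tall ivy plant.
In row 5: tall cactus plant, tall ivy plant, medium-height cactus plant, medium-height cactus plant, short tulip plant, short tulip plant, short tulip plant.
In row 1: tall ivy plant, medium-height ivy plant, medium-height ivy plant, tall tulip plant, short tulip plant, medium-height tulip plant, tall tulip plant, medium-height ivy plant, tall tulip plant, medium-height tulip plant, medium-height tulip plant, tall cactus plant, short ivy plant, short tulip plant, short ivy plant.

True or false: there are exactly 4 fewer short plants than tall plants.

|short plants| = 8.
|tall plants| = 13.
The claim requires 13 − 8 (= 5) to equal 4, which does not hold.

False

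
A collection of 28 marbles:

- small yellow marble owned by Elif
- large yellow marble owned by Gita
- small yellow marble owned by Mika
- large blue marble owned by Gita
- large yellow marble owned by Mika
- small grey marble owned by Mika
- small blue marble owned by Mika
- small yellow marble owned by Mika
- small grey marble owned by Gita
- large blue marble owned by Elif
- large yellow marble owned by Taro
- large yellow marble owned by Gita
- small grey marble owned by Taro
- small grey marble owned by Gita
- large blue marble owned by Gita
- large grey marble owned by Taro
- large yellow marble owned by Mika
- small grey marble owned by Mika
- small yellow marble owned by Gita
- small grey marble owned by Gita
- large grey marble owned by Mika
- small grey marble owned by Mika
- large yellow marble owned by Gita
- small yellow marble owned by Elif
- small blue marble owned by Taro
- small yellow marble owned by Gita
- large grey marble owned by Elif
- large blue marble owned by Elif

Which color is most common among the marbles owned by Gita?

Counts by color (restricted to marbles owned by Gita): yellow 5, grey 3, blue 2.
The maximum is 5, held uniquely by yellow.

yellow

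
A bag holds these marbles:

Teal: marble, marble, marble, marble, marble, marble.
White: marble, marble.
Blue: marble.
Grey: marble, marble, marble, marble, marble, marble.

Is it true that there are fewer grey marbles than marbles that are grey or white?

True

There are 6 grey marbles.
There are 8 marbles that are grey or white.
The claim requires 6 < 8, which holds.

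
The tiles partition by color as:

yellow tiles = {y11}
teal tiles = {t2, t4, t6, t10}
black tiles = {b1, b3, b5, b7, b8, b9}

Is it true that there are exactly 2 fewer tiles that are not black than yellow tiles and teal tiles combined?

tiles that are not black: 5.
yellow tiles: 1; teal tiles: 4; combined: 1 + 4 = 5.
The claim requires 5 − 5 (= 0) to equal 2, which does not hold.

False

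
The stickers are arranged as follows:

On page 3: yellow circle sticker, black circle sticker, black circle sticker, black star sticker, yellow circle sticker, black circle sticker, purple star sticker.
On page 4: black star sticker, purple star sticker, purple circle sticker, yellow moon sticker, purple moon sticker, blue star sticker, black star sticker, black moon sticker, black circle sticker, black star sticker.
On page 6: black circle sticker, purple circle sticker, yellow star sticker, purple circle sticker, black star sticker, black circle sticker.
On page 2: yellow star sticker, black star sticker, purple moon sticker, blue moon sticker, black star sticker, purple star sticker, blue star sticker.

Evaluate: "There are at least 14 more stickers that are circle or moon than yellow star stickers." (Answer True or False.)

|stickers that are circle or moon| = 16.
|yellow star stickers| = 2.
The claim requires 16 − 2 = 14 ≥ 14, which holds.

True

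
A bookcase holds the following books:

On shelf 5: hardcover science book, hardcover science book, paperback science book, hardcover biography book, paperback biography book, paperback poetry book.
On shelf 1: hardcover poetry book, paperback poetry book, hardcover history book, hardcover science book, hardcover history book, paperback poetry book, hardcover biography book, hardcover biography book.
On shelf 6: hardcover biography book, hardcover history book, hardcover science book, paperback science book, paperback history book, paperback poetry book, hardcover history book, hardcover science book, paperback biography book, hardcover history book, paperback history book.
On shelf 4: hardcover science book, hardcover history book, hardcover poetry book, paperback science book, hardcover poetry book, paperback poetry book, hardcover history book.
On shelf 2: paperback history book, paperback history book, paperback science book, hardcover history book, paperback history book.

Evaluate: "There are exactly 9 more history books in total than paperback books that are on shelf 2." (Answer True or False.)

history books: 13.
paperback books on shelf 2: 4.
The claim requires 13 − 4 (= 9) to equal 9, which holds.

True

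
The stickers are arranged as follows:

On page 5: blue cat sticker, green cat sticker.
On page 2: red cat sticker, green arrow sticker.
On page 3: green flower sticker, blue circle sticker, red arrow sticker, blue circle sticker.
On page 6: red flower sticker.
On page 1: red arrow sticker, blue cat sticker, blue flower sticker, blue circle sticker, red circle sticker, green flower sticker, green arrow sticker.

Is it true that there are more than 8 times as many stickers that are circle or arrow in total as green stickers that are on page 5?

|stickers that are circle or arrow| = 8.
|green stickers on page 5| = 1.
The claim requires 8 > 8 × 1 = 8, which does not hold.

False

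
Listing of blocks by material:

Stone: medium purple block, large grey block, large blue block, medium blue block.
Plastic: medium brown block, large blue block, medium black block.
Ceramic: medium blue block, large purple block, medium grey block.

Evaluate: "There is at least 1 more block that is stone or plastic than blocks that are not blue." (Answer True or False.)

True

blocks that are stone or plastic: 7.
blocks that are not blue: 6.
The claim requires 7 − 6 = 1 ≥ 1, which holds.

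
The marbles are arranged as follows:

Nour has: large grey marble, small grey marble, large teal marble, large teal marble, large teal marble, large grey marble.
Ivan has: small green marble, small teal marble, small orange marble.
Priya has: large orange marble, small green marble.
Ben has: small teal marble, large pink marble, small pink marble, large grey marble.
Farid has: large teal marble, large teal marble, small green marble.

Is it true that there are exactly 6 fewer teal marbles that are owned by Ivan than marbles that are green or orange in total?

False

|teal marbles owned by Ivan| = 1.
|marbles that are green or orange| = 5.
The claim requires 5 − 1 (= 4) to equal 6, which does not hold.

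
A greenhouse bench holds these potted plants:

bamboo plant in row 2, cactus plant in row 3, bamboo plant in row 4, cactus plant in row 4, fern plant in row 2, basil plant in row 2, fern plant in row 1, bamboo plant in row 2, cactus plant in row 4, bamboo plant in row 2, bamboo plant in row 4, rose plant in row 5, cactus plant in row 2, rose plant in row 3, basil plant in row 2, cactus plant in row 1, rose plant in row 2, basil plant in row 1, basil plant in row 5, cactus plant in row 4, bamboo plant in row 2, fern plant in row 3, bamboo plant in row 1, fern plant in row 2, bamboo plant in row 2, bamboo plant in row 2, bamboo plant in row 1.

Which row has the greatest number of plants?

Counts by row: row 2→12, row 4→5, row 1→5, row 3→3, row 5→2.
The maximum is 12, held uniquely by row 2.

row 2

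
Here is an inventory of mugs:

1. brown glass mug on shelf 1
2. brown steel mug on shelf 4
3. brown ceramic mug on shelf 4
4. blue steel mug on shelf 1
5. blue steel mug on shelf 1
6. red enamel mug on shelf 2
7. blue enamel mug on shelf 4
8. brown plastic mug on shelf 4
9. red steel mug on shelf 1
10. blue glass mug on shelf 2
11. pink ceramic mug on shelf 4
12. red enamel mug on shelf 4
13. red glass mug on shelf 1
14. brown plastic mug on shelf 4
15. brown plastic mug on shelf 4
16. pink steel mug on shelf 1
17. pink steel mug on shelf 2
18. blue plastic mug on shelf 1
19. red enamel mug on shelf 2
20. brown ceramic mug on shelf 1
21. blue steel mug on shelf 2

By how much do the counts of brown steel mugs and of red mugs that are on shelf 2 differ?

brown steel mugs: 1. red mugs on shelf 2: 2.
|1 − 2| = 2 − 1 = 1.

1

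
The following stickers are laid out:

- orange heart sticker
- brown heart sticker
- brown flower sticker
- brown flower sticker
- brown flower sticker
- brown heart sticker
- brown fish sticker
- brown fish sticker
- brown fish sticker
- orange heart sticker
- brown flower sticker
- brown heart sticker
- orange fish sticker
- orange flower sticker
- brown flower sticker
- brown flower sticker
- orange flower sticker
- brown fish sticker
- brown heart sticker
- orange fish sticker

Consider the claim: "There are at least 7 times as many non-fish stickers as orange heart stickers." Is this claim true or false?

There are 14 non-fish stickers.
There are 2 orange heart stickers.
The claim requires 14 ≥ 7 × 2 = 14, which holds.

True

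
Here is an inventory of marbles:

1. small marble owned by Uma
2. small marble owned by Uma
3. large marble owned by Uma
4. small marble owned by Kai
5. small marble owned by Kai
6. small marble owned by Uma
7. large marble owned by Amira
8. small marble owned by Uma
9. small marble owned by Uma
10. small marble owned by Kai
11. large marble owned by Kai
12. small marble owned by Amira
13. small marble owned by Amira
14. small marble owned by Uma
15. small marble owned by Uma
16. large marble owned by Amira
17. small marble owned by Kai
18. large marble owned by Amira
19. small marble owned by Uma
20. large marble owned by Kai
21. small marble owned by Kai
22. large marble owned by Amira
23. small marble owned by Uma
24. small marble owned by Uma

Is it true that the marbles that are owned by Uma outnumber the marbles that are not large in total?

marbles owned by Uma: 11.
marbles that are not large: 17.
The claim requires 11 > 17, which does not hold.

False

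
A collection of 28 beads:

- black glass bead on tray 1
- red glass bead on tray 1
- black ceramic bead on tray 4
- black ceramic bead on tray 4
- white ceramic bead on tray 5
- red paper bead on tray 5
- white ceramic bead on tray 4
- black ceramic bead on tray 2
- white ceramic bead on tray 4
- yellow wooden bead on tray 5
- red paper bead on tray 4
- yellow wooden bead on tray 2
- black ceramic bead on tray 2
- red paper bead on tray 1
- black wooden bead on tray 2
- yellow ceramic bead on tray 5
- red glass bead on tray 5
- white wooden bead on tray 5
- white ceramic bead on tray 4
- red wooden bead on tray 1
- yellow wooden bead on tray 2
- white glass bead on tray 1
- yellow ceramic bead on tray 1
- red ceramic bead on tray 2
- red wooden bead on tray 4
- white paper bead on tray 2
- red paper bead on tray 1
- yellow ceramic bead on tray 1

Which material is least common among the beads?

Counts by material: ceramic 12, wooden 7, paper 5, glass 4.
The minimum is 4, held uniquely by glass.

glass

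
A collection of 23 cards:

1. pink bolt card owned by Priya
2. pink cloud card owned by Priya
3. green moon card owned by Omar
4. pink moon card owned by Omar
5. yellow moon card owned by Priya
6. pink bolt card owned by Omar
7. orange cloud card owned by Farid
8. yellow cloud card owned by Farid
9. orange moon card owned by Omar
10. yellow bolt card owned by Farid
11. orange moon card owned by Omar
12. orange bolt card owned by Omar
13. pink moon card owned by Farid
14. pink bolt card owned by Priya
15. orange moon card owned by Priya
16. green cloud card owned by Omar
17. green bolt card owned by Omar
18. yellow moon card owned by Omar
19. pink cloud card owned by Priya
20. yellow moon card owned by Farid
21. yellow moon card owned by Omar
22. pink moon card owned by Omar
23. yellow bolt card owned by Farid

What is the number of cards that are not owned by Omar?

Total cards: 23; with the excluded value: 11; remaining 23 − 11 = 12.

12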